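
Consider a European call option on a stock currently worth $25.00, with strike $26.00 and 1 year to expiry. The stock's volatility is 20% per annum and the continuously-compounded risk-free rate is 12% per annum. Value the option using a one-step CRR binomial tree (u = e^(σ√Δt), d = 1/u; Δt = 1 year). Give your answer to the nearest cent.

CRR parameters: u = e^(σ√Δt) = e^(0.2·√1) = 1.2214, d = 1/u = 0.8187
Per-period rate: rΔt = 0.12·1 = 0.12, so R = e^0.12 = 1.1275
Risk-neutral probability p = (e^0.12 − 0.8187)/(1.2214 − 0.8187) = 0.3088/0.4027 = 0.7668
Terminal stock prices: S_u = 30.54, S_d = 20.47
Terminal payoffs (S − K): max(4.535, 0) = 4.535, max(-5.532, 0) = 0
Node 0 (S = 25): V_0 = e^(−0.12)·[0.7668·4.5351 + 0.2332·0.0000] = 3.0842

$3.08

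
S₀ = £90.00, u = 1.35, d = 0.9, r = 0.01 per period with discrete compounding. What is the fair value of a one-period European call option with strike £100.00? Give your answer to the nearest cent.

Risk-neutral probability p = (1 + 0.01 − 0.9)/(1.35 − 0.9) = 0.1100/0.4500 = 0.2444
Terminal stock prices: S_u = 121.5, S_d = 81
Terminal payoffs (S − K): max(21.5, 0) = 21.5, max(-19, 0) = 0
Node 0 (S = 90): V_0 = 1/1.01·[0.2444·21.5000 + 0.7556·0.0000] = 5.2035

£5.20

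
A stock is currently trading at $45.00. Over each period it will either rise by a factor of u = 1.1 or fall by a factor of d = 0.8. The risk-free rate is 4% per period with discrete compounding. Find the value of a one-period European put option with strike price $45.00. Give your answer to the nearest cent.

Risk-neutral probability p = (1 + 0.04 − 0.8)/(1.1 − 0.8) = 0.2400/0.3000 = 0.8000
Terminal stock prices: S_u = 49.5, S_d = 36
Terminal payoffs (K − S): max(-4.5, 0) = 0, max(9, 0) = 9
Node 0 (S = 45): V_0 = 1/1.04·[0.8000·0.0000 + 0.2000·9.0000] = 1.7308

$1.73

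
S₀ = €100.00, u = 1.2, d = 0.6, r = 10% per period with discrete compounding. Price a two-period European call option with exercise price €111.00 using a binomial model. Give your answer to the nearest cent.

€18.94

Risk-neutral probability p = (1 + 0.1 − 0.6)/(1.2 − 0.6) = 0.5000/0.6000 = 0.8333
Terminal stock prices: S_uu = 144, S_ud = 72, S_dd = 36
Terminal payoffs (S − K): max(33, 0) = 33, max(-39, 0) = 0, max(-75, 0) = 0
Node u (S = 120): V_u = 1/1.1·[0.8333·33.0000 + 0.1667·0.0000] = 25.0000
Node d (S = 60): V_d = 1/1.1·[0.8333·0.0000 + 0.1667·0.0000] = 0.0000
Node 0 (S = 100): V_0 = 1/1.1·[0.8333·25.0000 + 0.1667·0.0000] = 18.9394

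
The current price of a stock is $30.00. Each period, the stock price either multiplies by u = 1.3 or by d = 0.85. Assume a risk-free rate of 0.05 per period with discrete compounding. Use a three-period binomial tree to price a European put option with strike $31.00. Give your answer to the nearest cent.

$2.87

Risk-neutral probability p = (1 + 0.05 − 0.85)/(1.3 − 0.85) = 0.2000/0.4500 = 0.4444
Terminal stock prices: S_uuu = 65.91, S_uud = 43.09, S_udd = 28.18, S_ddd = 18.42
Terminal payoffs (K − S): max(-34.91, 0) = 0, max(-12.09, 0) = 0, max(2.823, 0) = 2.823, max(12.58, 0) = 12.58
Node uu (S = 50.7): V_uu = 1/1.05·[0.4444·0.0000 + 0.5556·0.0000] = 0.0000
Node ud (S = 33.15): V_ud = 1/1.05·[0.4444·0.0000 + 0.5556·2.8225] = 1.4934
Node dd (S = 21.67): V_dd = 1/1.05·[0.4444·2.8225 + 0.5556·12.5763] = 7.8488
Node u (S = 39): V_u = 1/1.05·[0.4444·0.0000 + 0.5556·1.4934] = 0.7902
Node d (S = 25.5): V_d = 1/1.05·[0.4444·1.4934 + 0.5556·7.8488] = 4.7849
Node 0 (S = 30): V_0 = 1/1.05·[0.4444·0.7902 + 0.5556·4.7849] = 2.8662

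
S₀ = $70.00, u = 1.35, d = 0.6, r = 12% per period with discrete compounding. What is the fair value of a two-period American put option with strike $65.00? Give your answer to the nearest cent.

Risk-neutral probability p = (1 + 0.12 − 0.6)/(1.35 − 0.6) = 0.5200/0.7500 = 0.6933
Terminal stock prices: S_uu = 127.6, S_ud = 56.7, S_dd = 25.2
Terminal payoffs (K − S): max(-62.58, 0) = 0, max(8.3, 0) = 8.3, max(39.8, 0) = 39.8
Node u (S = 94.5): continuation = 1/1.12·[0.6933·0.0000 + 0.3067·8.3000] = 2.2726; exercise value = 0.0000 ≤ continuation, so V_u = 2.2726
Node d (S = 42): continuation = 1/1.12·[0.6933·8.3000 + 0.3067·39.8000] = 16.0357; exercise value = 23.0000 > continuation, so V_d = 23.0000 (exercise)
Node 0 (S = 70): continuation = 1/1.12·[0.6933·2.2726 + 0.3067·23.0000] = 7.7045; exercise value = 0.0000 ≤ continuation, so V_0 = 7.7045

$7.70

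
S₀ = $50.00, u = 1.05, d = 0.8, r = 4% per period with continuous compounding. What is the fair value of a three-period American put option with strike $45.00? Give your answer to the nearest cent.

Risk-neutral probability p = (e^0.04 − 0.8)/(1.05 − 0.8) = 0.2408/0.2500 = 0.9632
Terminal stock prices: S_uuu = 57.88, S_uud = 44.1, S_udd = 33.6, S_ddd = 25.6
Terminal payoffs (K − S): max(-12.88, 0) = 0, max(0.9, 0) = 0.9, max(11.4, 0) = 11.4, max(19.4, 0) = 19.4
Node uu (S = 55.12): continuation = e^(−0.04)·[0.9632·0.0000 + 0.0368·0.9000] = 0.0318; exercise value = 0.0000 ≤ continuation, so V_uu = 0.0318
Node ud (S = 42): continuation = e^(−0.04)·[0.9632·0.9000 + 0.0368·11.4000] = 1.2355; exercise value = 3.0000 > continuation, so V_ud = 3.0000 (exercise)
Node dd (S = 32): continuation = e^(−0.04)·[0.9632·11.4000 + 0.0368·19.4000] = 11.2355; exercise value = 13.0000 > continuation, so V_dd = 13.0000 (exercise)
Node u (S = 52.5): continuation = e^(−0.04)·[0.9632·0.0318 + 0.0368·3.0000] = 0.1354; exercise value = 0.0000 ≤ continuation, so V_u = 0.1354
Node d (S = 40): continuation = e^(−0.04)·[0.9632·3.0000 + 0.0368·13.0000] = 3.2355; exercise value = 5.0000 > continuation, so V_d = 5.0000 (exercise)
Node 0 (S = 50): continuation = e^(−0.04)·[0.9632·0.1354 + 0.0368·5.0000] = 0.3019; exercise value = 0.0000 ≤ continuation, so V_0 = 0.3019

$0.30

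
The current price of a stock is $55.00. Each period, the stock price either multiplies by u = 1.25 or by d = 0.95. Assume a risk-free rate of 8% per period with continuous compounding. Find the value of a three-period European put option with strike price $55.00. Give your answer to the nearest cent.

$1.06

Risk-neutral probability p = (e^0.08 − 0.95)/(1.25 − 0.95) = 0.1333/0.3000 = 0.4443
Terminal stock prices: S_uuu = 107.4, S_uud = 81.64, S_udd = 62.05, S_ddd = 47.16
Terminal payoffs (K − S): max(-52.42, 0) = 0, max(-26.64, 0) = 0, max(-7.047, 0) = 0, max(7.844, 0) = 7.844
Node uu (S = 85.94): V_uu = e^(−0.08)·[0.4443·0.0000 + 0.5557·0.0000] = 0.0000
Node ud (S = 65.31): V_ud = e^(−0.08)·[0.4443·0.0000 + 0.5557·0.0000] = 0.0000
Node dd (S = 49.64): V_dd = e^(−0.08)·[0.4443·0.0000 + 0.5557·7.8444] = 4.0240
Node u (S = 68.75): V_u = e^(−0.08)·[0.4443·0.0000 + 0.5557·0.0000] = 0.0000
Node d (S = 52.25): V_d = e^(−0.08)·[0.4443·0.0000 + 0.5557·4.0240] = 2.0643
Node 0 (S = 55): V_0 = e^(−0.08)·[0.4443·0.0000 + 0.5557·2.0643] = 1.0589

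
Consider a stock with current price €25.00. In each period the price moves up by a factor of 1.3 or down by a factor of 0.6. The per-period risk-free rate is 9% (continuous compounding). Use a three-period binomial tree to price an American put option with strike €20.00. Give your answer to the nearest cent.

Risk-neutral probability p = (e^0.09 − 0.6)/(1.3 − 0.6) = 0.4942/0.7000 = 0.7060
Terminal stock prices: S_uuu = 54.93, S_uud = 25.35, S_udd = 11.7, S_ddd = 5.4
Terminal payoffs (K − S): max(-34.93, 0) = 0, max(-5.35, 0) = 0, max(8.3, 0) = 8.3, max(14.6, 0) = 14.6
Node uu (S = 42.25): continuation = e^(−0.09)·[0.7060·0.0000 + 0.2940·0.0000] = 0.0000; exercise value = 0.0000 ≤ continuation, so V_uu = 0.0000
Node ud (S = 19.5): continuation = e^(−0.09)·[0.7060·0.0000 + 0.2940·8.3000] = 2.2305; exercise value = 0.5000 ≤ continuation, so V_ud = 2.2305
Node dd (S = 9): continuation = e^(−0.09)·[0.7060·8.3000 + 0.2940·14.6000] = 9.2786; exercise value = 11.0000 > continuation, so V_dd = 11.0000 (exercise)
Node u (S = 32.5): continuation = e^(−0.09)·[0.7060·0.0000 + 0.2940·2.2305] = 0.5994; exercise value = 0.0000 ≤ continuation, so V_u = 0.5994
Node d (S = 15): continuation = e^(−0.09)·[0.7060·2.2305 + 0.2940·11.0000] = 4.3951; exercise value = 5.0000 > continuation, so V_d = 5.0000 (exercise)
Node 0 (S = 25): continuation = e^(−0.09)·[0.7060·0.5994 + 0.2940·5.0000] = 1.7304; exercise value = 0.0000 ≤ continuation, so V_0 = 1.7304

€1.73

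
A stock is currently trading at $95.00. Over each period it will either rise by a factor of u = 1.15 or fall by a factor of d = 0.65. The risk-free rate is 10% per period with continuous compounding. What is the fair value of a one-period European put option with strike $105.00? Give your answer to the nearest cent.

$3.51

Risk-neutral probability p = (e^0.1 − 0.65)/(1.15 − 0.65) = 0.4552/0.5000 = 0.9103
Terminal stock prices: S_u = 109.2, S_d = 61.75
Terminal payoffs (K − S): max(-4.25, 0) = 0, max(43.25, 0) = 43.25
Node 0 (S = 95): V_0 = e^(−0.1)·[0.9103·0.0000 + 0.0897·43.2500] = 3.5087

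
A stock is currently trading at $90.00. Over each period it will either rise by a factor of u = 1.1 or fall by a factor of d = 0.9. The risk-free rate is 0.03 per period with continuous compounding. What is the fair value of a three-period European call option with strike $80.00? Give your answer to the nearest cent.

$17.44

Risk-neutral probability p = (e^0.03 − 0.9)/(1.1 − 0.9) = 0.1305/0.2000 = 0.6523
Terminal stock prices: S_uuu = 119.8, S_uud = 98.01, S_udd = 80.19, S_ddd = 65.61
Terminal payoffs (S − K): max(39.79, 0) = 39.79, max(18.01, 0) = 18.01, max(0.19, 0) = 0.19, max(-14.39, 0) = 0
Node uu (S = 108.9): V_uu = e^(−0.03)·[0.6523·39.7900 + 0.3477·18.0100] = 31.2644
Node ud (S = 89.1): V_ud = e^(−0.03)·[0.6523·18.0100 + 0.3477·0.1900] = 11.4644
Node dd (S = 72.9): V_dd = e^(−0.03)·[0.6523·0.1900 + 0.3477·0.0000] = 0.1203
Node u (S = 99): V_u = e^(−0.03)·[0.6523·31.2644 + 0.3477·11.4644] = 23.6588
Node d (S = 81): V_d = e^(−0.03)·[0.6523·11.4644 + 0.3477·0.1203] = 7.2975
Node 0 (S = 90): V_0 = e^(−0.03)·[0.6523·23.6588 + 0.3477·7.2975] = 17.4385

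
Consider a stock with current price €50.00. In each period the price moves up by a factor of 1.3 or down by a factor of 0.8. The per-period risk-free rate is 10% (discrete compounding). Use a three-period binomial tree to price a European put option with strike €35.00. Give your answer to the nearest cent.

€0.45

Risk-neutral probability p = (1 + 0.1 − 0.8)/(1.3 − 0.8) = 0.3000/0.5000 = 0.6000
Terminal stock prices: S_uuu = 109.9, S_uud = 67.6, S_udd = 41.6, S_ddd = 25.6
Terminal payoffs (K − S): max(-74.85, 0) = 0, max(-32.6, 0) = 0, max(-6.6, 0) = 0, max(9.4, 0) = 9.4
Node uu (S = 84.5): V_uu = 1/1.1·[0.6000·0.0000 + 0.4000·0.0000] = 0.0000
Node ud (S = 52): V_ud = 1/1.1·[0.6000·0.0000 + 0.4000·0.0000] = 0.0000
Node dd (S = 32): V_dd = 1/1.1·[0.6000·0.0000 + 0.4000·9.4000] = 3.4182
Node u (S = 65): V_u = 1/1.1·[0.6000·0.0000 + 0.4000·0.0000] = 0.0000
Node d (S = 40): V_d = 1/1.1·[0.6000·0.0000 + 0.4000·3.4182] = 1.2430
Node 0 (S = 50): V_0 = 1/1.1·[0.6000·0.0000 + 0.4000·1.2430] = 0.4520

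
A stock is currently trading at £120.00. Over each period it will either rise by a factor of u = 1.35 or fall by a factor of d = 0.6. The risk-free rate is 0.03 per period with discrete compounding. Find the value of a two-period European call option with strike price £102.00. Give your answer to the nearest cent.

£36.16

Risk-neutral probability p = (1 + 0.03 − 0.6)/(1.35 − 0.6) = 0.4300/0.7500 = 0.5733
Terminal stock prices: S_uu = 218.7, S_ud = 97.2, S_dd = 43.2
Terminal payoffs (S − K): max(116.7, 0) = 116.7, max(-4.8, 0) = 0, max(-58.8, 0) = 0
Node u (S = 162): V_u = 1/1.03·[0.5733·116.7000 + 0.4267·0.0000] = 64.9592
Node d (S = 72): V_d = 1/1.03·[0.5733·0.0000 + 0.4267·0.0000] = 0.0000
Node 0 (S = 120): V_0 = 1/1.03·[0.5733·64.9592 + 0.4267·0.0000] = 36.1585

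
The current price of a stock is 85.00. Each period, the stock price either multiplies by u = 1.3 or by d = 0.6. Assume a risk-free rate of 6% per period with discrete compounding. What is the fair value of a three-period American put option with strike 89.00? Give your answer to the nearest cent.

17.19

Risk-neutral probability p = (1 + 0.06 − 0.6)/(1.3 − 0.6) = 0.4600/0.7000 = 0.6571
Terminal stock prices: S_uuu = 186.7, S_uud = 86.19, S_udd = 39.78, S_ddd = 18.36
Terminal payoffs (K − S): max(-97.75, 0) = 0, max(2.81, 0) = 2.81, max(49.22, 0) = 49.22, max(70.64, 0) = 70.64
Node uu (S = 143.7): continuation = 1/1.06·[0.6571·0.0000 + 0.3429·2.8100] = 0.9089; exercise value = 0.0000 ≤ continuation, so V_uu = 0.9089
Node ud (S = 66.3): continuation = 1/1.06·[0.6571·2.8100 + 0.3429·49.2200] = 17.6623; exercise value = 22.7000 > continuation, so V_ud = 22.7000 (exercise)
Node dd (S = 30.6): continuation = 1/1.06·[0.6571·49.2200 + 0.3429·70.6400] = 53.3623; exercise value = 58.4000 > continuation, so V_dd = 58.4000 (exercise)
Node u (S = 110.5): continuation = 1/1.06·[0.6571·0.9089 + 0.3429·22.7000] = 7.9058; exercise value = 0.0000 ≤ continuation, so V_u = 7.9058
Node d (S = 51): continuation = 1/1.06·[0.6571·22.7000 + 0.3429·58.4000] = 32.9623; exercise value = 38.0000 > continuation, so V_d = 38.0000 (exercise)
Node 0 (S = 85): continuation = 1/1.06·[0.6571·7.9058 + 0.3429·38.0000] = 17.1923; exercise value = 4.0000 ≤ continuation, so V_0 = 17.1923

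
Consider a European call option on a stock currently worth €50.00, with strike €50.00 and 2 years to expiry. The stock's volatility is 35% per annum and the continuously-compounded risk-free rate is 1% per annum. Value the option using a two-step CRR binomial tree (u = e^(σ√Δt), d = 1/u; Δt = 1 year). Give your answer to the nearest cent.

CRR parameters: u = e^(σ√Δt) = e^(0.35·√1) = 1.4191, d = 1/u = 0.7047
Per-period rate: rΔt = 0.01·1 = 0.01, so R = e^0.01 = 1.0101
Risk-neutral probability p = (e^0.01 − 0.7047)/(1.4191 − 0.7047) = 0.3054/0.7144 = 0.4275
Terminal stock prices: S_uu = 100.7, S_ud = 50, S_dd = 24.83
Terminal payoffs (S − K): max(50.69, 0) = 50.69, max(0, 0) = 0, max(-25.17, 0) = 0
Node u (S = 70.95): V_u = e^(−0.01)·[0.4275·50.6876 + 0.5725·0.0000] = 21.4509
Node d (S = 35.23): V_d = e^(−0.01)·[0.4275·0.0000 + 0.5725·0.0000] = 0.0000
Node 0 (S = 50): V_0 = e^(−0.01)·[0.4275·21.4509 + 0.5725·0.0000] = 9.0780

€9.08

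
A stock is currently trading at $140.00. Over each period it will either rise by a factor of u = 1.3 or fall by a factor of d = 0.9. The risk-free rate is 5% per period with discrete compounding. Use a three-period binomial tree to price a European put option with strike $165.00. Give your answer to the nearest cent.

$19.95

Risk-neutral probability p = (1 + 0.05 − 0.9)/(1.3 − 0.9) = 0.1500/0.4000 = 0.3750
Terminal stock prices: S_uuu = 307.6, S_uud = 212.9, S_udd = 147.4, S_ddd = 102.1
Terminal payoffs (K − S): max(-142.6, 0) = 0, max(-47.94, 0) = 0, max(17.58, 0) = 17.58, max(62.94, 0) = 62.94
Node uu (S = 236.6): V_uu = 1/1.05·[0.3750·0.0000 + 0.6250·0.0000] = 0.0000
Node ud (S = 163.8): V_ud = 1/1.05·[0.3750·0.0000 + 0.6250·17.5800] = 10.4643
Node dd (S = 113.4): V_dd = 1/1.05·[0.3750·17.5800 + 0.6250·62.9400] = 43.7429
Node u (S = 182): V_u = 1/1.05·[0.3750·0.0000 + 0.6250·10.4643] = 6.2287
Node d (S = 126): V_d = 1/1.05·[0.3750·10.4643 + 0.6250·43.7429] = 29.7747
Node 0 (S = 140): V_0 = 1/1.05·[0.3750·6.2287 + 0.6250·29.7747] = 19.9476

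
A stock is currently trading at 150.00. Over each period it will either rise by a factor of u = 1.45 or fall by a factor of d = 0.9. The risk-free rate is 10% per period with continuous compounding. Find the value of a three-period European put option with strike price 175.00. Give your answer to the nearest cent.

11.99

Risk-neutral probability p = (e^0.1 − 0.9)/(1.45 − 0.9) = 0.2052/0.5500 = 0.3730
Terminal stock prices: S_uuu = 457.3, S_uud = 283.8, S_udd = 176.2, S_ddd = 109.4
Terminal payoffs (K − S): max(-282.3, 0) = 0, max(-108.8, 0) = 0, max(-1.175, 0) = 0, max(65.65, 0) = 65.65
Node uu (S = 315.4): V_uu = e^(−0.1)·[0.3730·0.0000 + 0.6270·0.0000] = 0.0000
Node ud (S = 195.8): V_ud = e^(−0.1)·[0.3730·0.0000 + 0.6270·0.0000] = 0.0000
Node dd (S = 121.5): V_dd = e^(−0.1)·[0.3730·0.0000 + 0.6270·65.6500] = 37.2432
Node u (S = 217.5): V_u = e^(−0.1)·[0.3730·0.0000 + 0.6270·0.0000] = 0.0000
Node d (S = 135): V_d = e^(−0.1)·[0.3730·0.0000 + 0.6270·37.2432] = 21.1280
Node 0 (S = 150): V_0 = e^(−0.1)·[0.3730·0.0000 + 0.6270·21.1280] = 11.9859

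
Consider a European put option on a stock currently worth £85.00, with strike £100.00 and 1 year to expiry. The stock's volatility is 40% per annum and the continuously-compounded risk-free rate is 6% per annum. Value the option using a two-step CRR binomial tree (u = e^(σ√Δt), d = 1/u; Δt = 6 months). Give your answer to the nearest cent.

£20.08

CRR parameters: u = e^(σ√Δt) = e^(0.4·√0.5) = 1.3269, d = 1/u = 0.7536
Per-period rate: rΔt = 0.06·0.5 = 0.03, so R = e^0.03 = 1.0305
Risk-neutral probability p = (e^0.03 − 0.7536)/(1.3269 − 0.7536) = 0.2768/0.5733 = 0.4829
Terminal stock prices: S_uu = 149.7, S_ud = 85, S_dd = 48.28
Terminal payoffs (K − S): max(-49.66, 0) = 0, max(15, 0) = 15, max(51.72, 0) = 51.72
Node u (S = 112.8): V_u = e^(−0.03)·[0.4829·0.0000 + 0.5171·15.0000] = 7.5275
Node d (S = 64.06): V_d = e^(−0.03)·[0.4829·15.0000 + 0.5171·51.7225] = 32.9853
Node 0 (S = 85): V_0 = e^(−0.03)·[0.4829·7.5275 + 0.5171·32.9853] = 20.0806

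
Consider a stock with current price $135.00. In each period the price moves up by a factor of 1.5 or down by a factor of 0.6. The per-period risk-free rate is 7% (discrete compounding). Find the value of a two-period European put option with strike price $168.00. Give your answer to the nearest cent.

$44.07

Risk-neutral probability p = (1 + 0.07 − 0.6)/(1.5 − 0.6) = 0.4700/0.9000 = 0.5222
Terminal stock prices: S_uu = 303.8, S_ud = 121.5, S_dd = 48.6
Terminal payoffs (K − S): max(-135.8, 0) = 0, max(46.5, 0) = 46.5, max(119.4, 0) = 119.4
Node u (S = 202.5): V_u = 1/1.07·[0.5222·0.0000 + 0.4778·46.5000] = 20.7632
Node d (S = 81): V_d = 1/1.07·[0.5222·46.5000 + 0.4778·119.4000] = 76.0093
Node 0 (S = 135): V_0 = 1/1.07·[0.5222·20.7632 + 0.4778·76.0093] = 44.0735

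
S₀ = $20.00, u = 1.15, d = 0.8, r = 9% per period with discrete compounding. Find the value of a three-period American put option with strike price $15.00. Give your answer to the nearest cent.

Risk-neutral probability p = (1 + 0.09 − 0.8)/(1.15 − 0.8) = 0.2900/0.3500 = 0.8286
Terminal stock prices: S_uuu = 30.42, S_uud = 21.16, S_udd = 14.72, S_ddd = 10.24
Terminal payoffs (K − S): max(-15.42, 0) = 0, max(-6.16, 0) = 0, max(0.28, 0) = 0.28, max(4.76, 0) = 4.76
Node uu (S = 26.45): continuation = 1/1.09·[0.8286·0.0000 + 0.1714·0.0000] = 0.0000; exercise value = 0.0000 ≤ continuation, so V_uu = 0.0000
Node ud (S = 18.4): continuation = 1/1.09·[0.8286·0.0000 + 0.1714·0.2800] = 0.0440; exercise value = 0.0000 ≤ continuation, so V_ud = 0.0440
Node dd (S = 12.8): continuation = 1/1.09·[0.8286·0.2800 + 0.1714·4.7600] = 0.9615; exercise value = 2.2000 > continuation, so V_dd = 2.2000 (exercise)
Node u (S = 23): continuation = 1/1.09·[0.8286·0.0000 + 0.1714·0.0440] = 0.0069; exercise value = 0.0000 ≤ continuation, so V_u = 0.0069
Node d (S = 16): continuation = 1/1.09·[0.8286·0.0440 + 0.1714·2.2000] = 0.3795; exercise value = 0.0000 ≤ continuation, so V_d = 0.3795
Node 0 (S = 20): continuation = 1/1.09·[0.8286·0.0069 + 0.1714·0.3795] = 0.0649; exercise value = 0.0000 ≤ continuation, so V_0 = 0.0649

$0.06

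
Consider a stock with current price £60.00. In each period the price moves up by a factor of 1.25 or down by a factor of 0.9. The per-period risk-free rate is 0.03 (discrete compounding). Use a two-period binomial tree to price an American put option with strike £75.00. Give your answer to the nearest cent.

£15.00

Risk-neutral probability p = (1 + 0.03 − 0.9)/(1.25 − 0.9) = 0.1300/0.3500 = 0.3714
Terminal stock prices: S_uu = 93.75, S_ud = 67.5, S_dd = 48.6
Terminal payoffs (K − S): max(-18.75, 0) = 0, max(7.5, 0) = 7.5, max(26.4, 0) = 26.4
Node u (S = 75): continuation = 1/1.03·[0.3714·0.0000 + 0.6286·7.5000] = 4.5770; exercise value = 0.0000 ≤ continuation, so V_u = 4.5770
Node d (S = 54): continuation = 1/1.03·[0.3714·7.5000 + 0.6286·26.4000] = 18.8155; exercise value = 21.0000 > continuation, so V_d = 21.0000 (exercise)
Node 0 (S = 60): continuation = 1/1.03·[0.3714·4.5770 + 0.6286·21.0000] = 14.4660; exercise value = 15.0000 > continuation, so V_0 = 15.0000 (exercise)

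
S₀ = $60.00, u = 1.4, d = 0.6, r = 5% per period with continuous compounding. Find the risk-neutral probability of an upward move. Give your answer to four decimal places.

Risk-neutral probability p = (e^0.05 − 0.6)/(1.4 − 0.6) = 0.4513/0.8000 = 0.5641

p = 0.5641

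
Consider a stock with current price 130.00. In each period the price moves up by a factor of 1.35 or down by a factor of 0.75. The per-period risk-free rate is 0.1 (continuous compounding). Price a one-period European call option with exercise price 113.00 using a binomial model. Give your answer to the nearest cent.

33.48

Risk-neutral probability p = (e^0.1 − 0.75)/(1.35 − 0.75) = 0.3552/0.6000 = 0.5920
Terminal stock prices: S_u = 175.5, S_d = 97.5
Terminal payoffs (S − K): max(62.5, 0) = 62.5, max(-15.5, 0) = 0
Node 0 (S = 130): V_0 = e^(−0.1)·[0.5920·62.5000 + 0.4080·0.0000] = 33.4762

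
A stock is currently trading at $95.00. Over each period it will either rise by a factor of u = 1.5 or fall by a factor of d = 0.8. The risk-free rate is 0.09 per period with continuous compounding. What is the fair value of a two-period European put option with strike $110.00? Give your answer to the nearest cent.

Risk-neutral probability p = (e^0.09 − 0.8)/(1.5 − 0.8) = 0.2942/0.7000 = 0.4202
Terminal stock prices: S_uu = 213.8, S_ud = 114, S_dd = 60.8
Terminal payoffs (K − S): max(-103.8, 0) = 0, max(-4, 0) = 0, max(49.2, 0) = 49.2
Node u (S = 142.5): V_u = e^(−0.09)·[0.4202·0.0000 + 0.5798·0.0000] = 0.0000
Node d (S = 76): V_d = e^(−0.09)·[0.4202·0.0000 + 0.5798·49.2000] = 26.0687
Node 0 (S = 95): V_0 = e^(−0.09)·[0.4202·0.0000 + 0.5798·26.0687] = 13.8126

$13.81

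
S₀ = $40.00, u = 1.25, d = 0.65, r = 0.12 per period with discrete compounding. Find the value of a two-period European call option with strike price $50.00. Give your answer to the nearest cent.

$6.11

Risk-neutral probability p = (1 + 0.12 − 0.65)/(1.25 − 0.65) = 0.4700/0.6000 = 0.7833
Terminal stock prices: S_uu = 62.5, S_ud = 32.5, S_dd = 16.9
Terminal payoffs (S − K): max(12.5, 0) = 12.5, max(-17.5, 0) = 0, max(-33.1, 0) = 0
Node u (S = 50): V_u = 1/1.12·[0.7833·12.5000 + 0.2167·0.0000] = 8.7426
Node d (S = 26): V_d = 1/1.12·[0.7833·0.0000 + 0.2167·0.0000] = 0.0000
Node 0 (S = 40): V_0 = 1/1.12·[0.7833·8.7426 + 0.2167·0.0000] = 6.1146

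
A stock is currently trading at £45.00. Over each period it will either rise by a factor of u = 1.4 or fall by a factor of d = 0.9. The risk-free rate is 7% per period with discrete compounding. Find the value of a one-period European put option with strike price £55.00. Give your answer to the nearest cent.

£8.94

Risk-neutral probability p = (1 + 0.07 − 0.9)/(1.4 − 0.9) = 0.1700/0.5000 = 0.3400
Terminal stock prices: S_u = 63, S_d = 40.5
Terminal payoffs (K − S): max(-8, 0) = 0, max(14.5, 0) = 14.5
Node 0 (S = 45): V_0 = 1/1.07·[0.3400·0.0000 + 0.6600·14.5000] = 8.9439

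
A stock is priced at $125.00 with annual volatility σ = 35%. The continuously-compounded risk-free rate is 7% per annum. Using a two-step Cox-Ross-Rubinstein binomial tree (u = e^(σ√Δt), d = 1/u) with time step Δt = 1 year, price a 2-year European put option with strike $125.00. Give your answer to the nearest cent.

$12.87

CRR parameters: u = e^(σ√Δt) = e^(0.35·√1) = 1.4191, d = 1/u = 0.7047
Per-period rate: rΔt = 0.07·1 = 0.07, so R = e^0.07 = 1.0725
Risk-neutral probability p = (e^0.07 − 0.7047)/(1.4191 − 0.7047) = 0.3678/0.7144 = 0.5149
Terminal stock prices: S_uu = 251.7, S_ud = 125, S_dd = 62.07
Terminal payoffs (K − S): max(-126.7, 0) = 0, max(0, 0) = 0, max(62.93, 0) = 62.93
Node u (S = 177.4): V_u = e^(−0.07)·[0.5149·0.0000 + 0.4851·0.0000] = 0.0000
Node d (S = 88.09): V_d = e^(−0.07)·[0.5149·0.0000 + 0.4851·62.9268] = 28.4632
Node 0 (S = 125): V_0 = e^(−0.07)·[0.5149·0.0000 + 0.4851·28.4632] = 12.8745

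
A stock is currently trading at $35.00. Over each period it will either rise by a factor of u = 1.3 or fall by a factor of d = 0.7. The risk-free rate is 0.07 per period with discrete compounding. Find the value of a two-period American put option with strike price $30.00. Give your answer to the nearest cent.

$1.97

Risk-neutral probability p = (1 + 0.07 − 0.7)/(1.3 − 0.7) = 0.3700/0.6000 = 0.6167
Terminal stock prices: S_uu = 59.15, S_ud = 31.85, S_dd = 17.15
Terminal payoffs (K − S): max(-29.15, 0) = 0, max(-1.85, 0) = 0, max(12.85, 0) = 12.85
Node u (S = 45.5): continuation = 1/1.07·[0.6167·0.0000 + 0.3833·0.0000] = 0.0000; exercise value = 0.0000 ≤ continuation, so V_u = 0.0000
Node d (S = 24.5): continuation = 1/1.07·[0.6167·0.0000 + 0.3833·12.8500] = 4.6036; exercise value = 5.5000 > continuation, so V_d = 5.5000 (exercise)
Node 0 (S = 35): continuation = 1/1.07·[0.6167·0.0000 + 0.3833·5.5000] = 1.9704; exercise value = 0.0000 ≤ continuation, so V_0 = 1.9704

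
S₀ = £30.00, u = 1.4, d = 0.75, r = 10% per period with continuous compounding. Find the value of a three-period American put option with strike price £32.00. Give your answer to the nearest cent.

£4.60

Risk-neutral probability p = (e^0.1 − 0.75)/(1.4 − 0.75) = 0.3552/0.6500 = 0.5464
Terminal stock prices: S_uuu = 82.32, S_uud = 44.1, S_udd = 23.62, S_ddd = 12.66
Terminal payoffs (K − S): max(-50.32, 0) = 0, max(-12.1, 0) = 0, max(8.375, 0) = 8.375, max(19.34, 0) = 19.34
Node uu (S = 58.8): continuation = e^(−0.1)·[0.5464·0.0000 + 0.4536·0.0000] = 0.0000; exercise value = 0.0000 ≤ continuation, so V_uu = 0.0000
Node ud (S = 31.5): continuation = e^(−0.1)·[0.5464·0.0000 + 0.4536·8.3750] = 3.4373; exercise value = 0.5000 ≤ continuation, so V_ud = 3.4373
Node dd (S = 16.88): continuation = e^(−0.1)·[0.5464·8.3750 + 0.4536·19.3438] = 12.0798; exercise value = 15.1250 > continuation, so V_dd = 15.1250 (exercise)
Node u (S = 42): continuation = e^(−0.1)·[0.5464·0.0000 + 0.4536·3.4373] = 1.4107; exercise value = 0.0000 ≤ continuation, so V_u = 1.4107
Node d (S = 22.5): continuation = e^(−0.1)·[0.5464·3.4373 + 0.4536·15.1250] = 7.9070; exercise value = 9.5000 > continuation, so V_d = 9.5000 (exercise)
Node 0 (S = 30): continuation = e^(−0.1)·[0.5464·1.4107 + 0.4536·9.5000] = 4.5965; exercise value = 2.0000 ≤ continuation, so V_0 = 4.5965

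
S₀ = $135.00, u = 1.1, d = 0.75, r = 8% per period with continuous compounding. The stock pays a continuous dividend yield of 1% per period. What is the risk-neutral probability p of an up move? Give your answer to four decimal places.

p = 0.9215

Per-period risk-free factor R = e^0.08 = 1.0833; dividend-adjusted growth = e^(0.08−0.01) = 1.0725.
Risk-neutral probability p = (1.0725 − 0.75)/(1.1 − 0.75) = 0.3225/0.3500 = 0.9215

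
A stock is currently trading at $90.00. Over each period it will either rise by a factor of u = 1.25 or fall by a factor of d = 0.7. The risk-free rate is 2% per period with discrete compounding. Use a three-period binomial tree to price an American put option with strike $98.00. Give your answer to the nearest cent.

Risk-neutral probability p = (1 + 0.02 − 0.7)/(1.25 − 0.7) = 0.3200/0.5500 = 0.5818
Terminal stock prices: S_uuu = 175.8, S_uud = 98.44, S_udd = 55.12, S_ddd = 30.87
Terminal payoffs (K − S): max(-77.78, 0) = 0, max(-0.4375, 0) = 0, max(42.88, 0) = 42.88, max(67.13, 0) = 67.13
Node uu (S = 140.6): continuation = 1/1.02·[0.5818·0.0000 + 0.4182·0.0000] = 0.0000; exercise value = 0.0000 ≤ continuation, so V_uu = 0.0000
Node ud (S = 78.75): continuation = 1/1.02·[0.5818·0.0000 + 0.4182·42.8750] = 17.5780; exercise value = 19.2500 > continuation, so V_ud = 19.2500 (exercise)
Node dd (S = 44.1): continuation = 1/1.02·[0.5818·42.8750 + 0.4182·67.1300] = 51.9784; exercise value = 53.9000 > continuation, so V_dd = 53.9000 (exercise)
Node u (S = 112.5): continuation = 1/1.02·[0.5818·0.0000 + 0.4182·19.2500] = 7.8922; exercise value = 0.0000 ≤ continuation, so V_u = 7.8922
Node d (S = 63): continuation = 1/1.02·[0.5818·19.2500 + 0.4182·53.9000] = 33.0784; exercise value = 35.0000 > continuation, so V_d = 35.0000 (exercise)
Node 0 (S = 90): continuation = 1/1.02·[0.5818·7.8922 + 0.4182·35.0000] = 18.8511; exercise value = 8.0000 ≤ continuation, so V_0 = 18.8511

$18.85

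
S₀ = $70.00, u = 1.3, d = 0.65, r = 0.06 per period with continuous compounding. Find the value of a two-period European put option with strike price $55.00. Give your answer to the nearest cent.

$3.03

Risk-neutral probability p = (e^0.06 − 0.65)/(1.3 − 0.65) = 0.4118/0.6500 = 0.6336
Terminal stock prices: S_uu = 118.3, S_ud = 59.15, S_dd = 29.58
Terminal payoffs (K − S): max(-63.3, 0) = 0, max(-4.15, 0) = 0, max(25.42, 0) = 25.42
Node u (S = 91): V_u = e^(−0.06)·[0.6336·0.0000 + 0.3664·0.0000] = 0.0000
Node d (S = 45.5): V_d = e^(−0.06)·[0.6336·0.0000 + 0.3664·25.4250] = 8.7733
Node 0 (S = 70): V_0 = e^(−0.06)·[0.6336·0.0000 + 0.3664·8.7733] = 3.0274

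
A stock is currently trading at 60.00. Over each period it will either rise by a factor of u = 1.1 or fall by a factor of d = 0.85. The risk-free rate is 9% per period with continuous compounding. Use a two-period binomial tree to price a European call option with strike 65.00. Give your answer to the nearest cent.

Risk-neutral probability p = (e^0.09 − 0.85)/(1.1 − 0.85) = 0.2442/0.2500 = 0.9767
Terminal stock prices: S_uu = 72.6, S_ud = 56.1, S_dd = 43.35
Terminal payoffs (S − K): max(7.6, 0) = 7.6, max(-8.9, 0) = 0, max(-21.65, 0) = 0
Node u (S = 66): V_u = e^(−0.09)·[0.9767·7.6000 + 0.0233·0.0000] = 6.7840
Node d (S = 51): V_d = e^(−0.09)·[0.9767·0.0000 + 0.0233·0.0000] = 0.0000
Node 0 (S = 60): V_0 = e^(−0.09)·[0.9767·6.7840 + 0.0233·0.0000] = 6.0556

6.06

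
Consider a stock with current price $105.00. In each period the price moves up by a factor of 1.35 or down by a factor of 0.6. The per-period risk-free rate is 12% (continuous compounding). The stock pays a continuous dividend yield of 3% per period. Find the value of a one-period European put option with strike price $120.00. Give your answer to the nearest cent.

$17.24

Per-period risk-free factor R = e^0.12 = 1.1275; dividend-adjusted growth = e^(0.12−0.03) = 1.0942.
Risk-neutral probability p = (1.0942 − 0.6)/(1.35 − 0.6) = 0.4942/0.7500 = 0.6589
Terminal stock prices: S_u = 141.8, S_d = 63
Terminal payoffs (K − S): max(-21.75, 0) = 0, max(57, 0) = 57
Node 0 (S = 105): V_0 = e^(−0.12)·[0.6589·0.0000 + 0.3411·57.0000] = 17.2442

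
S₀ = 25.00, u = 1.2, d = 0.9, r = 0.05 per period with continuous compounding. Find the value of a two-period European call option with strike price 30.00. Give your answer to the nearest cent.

Risk-neutral probability p = (e^0.05 − 0.9)/(1.2 − 0.9) = 0.1513/0.3000 = 0.5042
Terminal stock prices: S_uu = 36, S_ud = 27, S_dd = 20.25
Terminal payoffs (S − K): max(6, 0) = 6, max(-3, 0) = 0, max(-9.75, 0) = 0
Node u (S = 30): V_u = e^(−0.05)·[0.5042·6.0000 + 0.4958·0.0000] = 2.8779
Node d (S = 22.5): V_d = e^(−0.05)·[0.5042·0.0000 + 0.4958·0.0000] = 0.0000
Node 0 (S = 25): V_0 = e^(−0.05)·[0.5042·2.8779 + 0.4958·0.0000] = 1.3804

1.38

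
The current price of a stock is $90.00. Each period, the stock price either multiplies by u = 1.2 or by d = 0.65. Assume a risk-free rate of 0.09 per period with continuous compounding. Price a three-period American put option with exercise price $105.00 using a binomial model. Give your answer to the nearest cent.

Risk-neutral probability p = (e^0.09 − 0.65)/(1.2 − 0.65) = 0.4442/0.5500 = 0.8076
Terminal stock prices: S_uuu = 155.5, S_uud = 84.24, S_udd = 45.63, S_ddd = 24.72
Terminal payoffs (K − S): max(-50.52, 0) = 0, max(20.76, 0) = 20.76, max(59.37, 0) = 59.37, max(80.28, 0) = 80.28
Node uu (S = 129.6): continuation = e^(−0.09)·[0.8076·0.0000 + 0.1924·20.7600] = 3.6506; exercise value = 0.0000 ≤ continuation, so V_uu = 3.6506
Node ud (S = 70.2): continuation = e^(−0.09)·[0.8076·20.7600 + 0.1924·59.3700] = 25.7628; exercise value = 34.8000 > continuation, so V_ud = 34.8000 (exercise)
Node dd (S = 38.03): continuation = e^(−0.09)·[0.8076·59.3700 + 0.1924·80.2837] = 57.9378; exercise value = 66.9750 > continuation, so V_dd = 66.9750 (exercise)
Node u (S = 108): continuation = e^(−0.09)·[0.8076·3.6506 + 0.1924·34.8000] = 8.8140; exercise value = 0.0000 ≤ continuation, so V_u = 8.8140
Node d (S = 58.5): continuation = e^(−0.09)·[0.8076·34.8000 + 0.1924·66.9750] = 37.4628; exercise value = 46.5000 > continuation, so V_d = 46.5000 (exercise)
Node 0 (S = 90): continuation = e^(−0.09)·[0.8076·8.8140 + 0.1924·46.5000] = 14.6825; exercise value = 15.0000 > continuation, so V_0 = 15.0000 (exercise)

$15.00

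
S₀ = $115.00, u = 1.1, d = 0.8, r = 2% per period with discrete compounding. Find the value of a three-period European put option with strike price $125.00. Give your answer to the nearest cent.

$13.22

Risk-neutral probability p = (1 + 0.02 − 0.8)/(1.1 − 0.8) = 0.2200/0.3000 = 0.7333
Terminal stock prices: S_uuu = 153.1, S_uud = 111.3, S_udd = 80.96, S_ddd = 58.88
Terminal payoffs (K − S): max(-28.07, 0) = 0, max(13.68, 0) = 13.68, max(44.04, 0) = 44.04, max(66.12, 0) = 66.12
Node uu (S = 139.2): V_uu = 1/1.02·[0.7333·0.0000 + 0.2667·13.6800] = 3.5765
Node ud (S = 101.2): V_ud = 1/1.02·[0.7333·13.6800 + 0.2667·44.0400] = 21.3490
Node dd (S = 73.6): V_dd = 1/1.02·[0.7333·44.0400 + 0.2667·66.1200] = 48.9490
Node u (S = 126.5): V_u = 1/1.02·[0.7333·3.5765 + 0.2667·21.3490] = 8.1528
Node d (S = 92): V_d = 1/1.02·[0.7333·21.3490 + 0.2667·48.9490] = 28.1461
Node 0 (S = 115): V_0 = 1/1.02·[0.7333·8.1528 + 0.2667·28.1461] = 13.2199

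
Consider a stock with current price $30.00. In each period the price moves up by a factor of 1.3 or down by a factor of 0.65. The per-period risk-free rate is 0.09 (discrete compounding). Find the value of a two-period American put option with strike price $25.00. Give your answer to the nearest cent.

$1.63

Risk-neutral probability p = (1 + 0.09 − 0.65)/(1.3 − 0.65) = 0.4400/0.6500 = 0.6769
Terminal stock prices: S_uu = 50.7, S_ud = 25.35, S_dd = 12.68
Terminal payoffs (K − S): max(-25.7, 0) = 0, max(-0.35, 0) = 0, max(12.32, 0) = 12.32
Node u (S = 39): continuation = 1/1.09·[0.6769·0.0000 + 0.3231·0.0000] = 0.0000; exercise value = 0.0000 ≤ continuation, so V_u = 0.0000
Node d (S = 19.5): continuation = 1/1.09·[0.6769·0.0000 + 0.3231·12.3250] = 3.6531; exercise value = 5.5000 > continuation, so V_d = 5.5000 (exercise)
Node 0 (S = 30): continuation = 1/1.09·[0.6769·0.0000 + 0.3231·5.5000] = 1.6302; exercise value = 0.0000 ≤ continuation, so V_0 = 1.6302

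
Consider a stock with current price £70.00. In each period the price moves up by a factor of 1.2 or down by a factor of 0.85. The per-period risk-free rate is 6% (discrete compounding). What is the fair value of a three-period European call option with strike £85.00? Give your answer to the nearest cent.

£6.77

Risk-neutral probability p = (1 + 0.06 − 0.85)/(1.2 − 0.85) = 0.2100/0.3500 = 0.6000
Terminal stock prices: S_uuu = 121, S_uud = 85.68, S_udd = 60.69, S_ddd = 42.99
Terminal payoffs (S − K): max(35.96, 0) = 35.96, max(0.68, 0) = 0.68, max(-24.31, 0) = 0, max(-42.01, 0) = 0
Node uu (S = 100.8): V_uu = 1/1.06·[0.6000·35.9600 + 0.4000·0.6800] = 20.6113
Node ud (S = 71.4): V_ud = 1/1.06·[0.6000·0.6800 + 0.4000·0.0000] = 0.3849
Node dd (S = 50.57): V_dd = 1/1.06·[0.6000·0.0000 + 0.4000·0.0000] = 0.0000
Node u (S = 84): V_u = 1/1.06·[0.6000·20.6113 + 0.4000·0.3849] = 11.8120
Node d (S = 59.5): V_d = 1/1.06·[0.6000·0.3849 + 0.4000·0.0000] = 0.2179
Node 0 (S = 70): V_0 = 1/1.06·[0.6000·11.8120 + 0.4000·0.2179] = 6.7683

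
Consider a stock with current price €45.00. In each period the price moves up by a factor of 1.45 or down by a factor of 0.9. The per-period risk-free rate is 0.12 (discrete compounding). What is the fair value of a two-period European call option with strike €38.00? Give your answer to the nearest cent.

Risk-neutral probability p = (1 + 0.12 − 0.9)/(1.45 − 0.9) = 0.2200/0.5500 = 0.4000
Terminal stock prices: S_uu = 94.61, S_ud = 58.73, S_dd = 36.45
Terminal payoffs (S − K): max(56.61, 0) = 56.61, max(20.73, 0) = 20.73, max(-1.55, 0) = 0
Node u (S = 65.25): V_u = 1/1.12·[0.4000·56.6125 + 0.6000·20.7250] = 31.3214
Node d (S = 40.5): V_d = 1/1.12·[0.4000·20.7250 + 0.6000·0.0000] = 7.4018
Node 0 (S = 45): V_0 = 1/1.12·[0.4000·31.3214 + 0.6000·7.4018] = 15.1515

€15.15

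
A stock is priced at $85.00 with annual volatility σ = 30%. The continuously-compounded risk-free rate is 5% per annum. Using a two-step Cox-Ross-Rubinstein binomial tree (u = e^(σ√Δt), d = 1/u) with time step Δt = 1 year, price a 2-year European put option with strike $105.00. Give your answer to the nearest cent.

CRR parameters: u = e^(σ√Δt) = e^(0.3·√1) = 1.3499, d = 1/u = 0.7408
Per-period rate: rΔt = 0.05·1 = 0.05, so R = e^0.05 = 1.0513
Risk-neutral probability p = (e^0.05 − 0.7408)/(1.3499 − 0.7408) = 0.3105/0.6090 = 0.5097
Terminal stock prices: S_uu = 154.9, S_ud = 85, S_dd = 46.65
Terminal payoffs (K − S): max(-49.88, 0) = 0, max(20, 0) = 20, max(58.35, 0) = 58.35
Node u (S = 114.7): V_u = e^(−0.05)·[0.5097·0.0000 + 0.4903·20.0000] = 9.3270
Node d (S = 62.97): V_d = e^(−0.05)·[0.5097·20.0000 + 0.4903·58.3510] = 36.9095
Node 0 (S = 85): V_0 = e^(−0.05)·[0.5097·9.3270 + 0.4903·36.9095] = 21.7352

$21.74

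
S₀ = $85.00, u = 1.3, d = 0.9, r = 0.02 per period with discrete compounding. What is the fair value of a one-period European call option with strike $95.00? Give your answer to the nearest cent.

$4.56

Risk-neutral probability p = (1 + 0.02 − 0.9)/(1.3 − 0.9) = 0.1200/0.4000 = 0.3000
Terminal stock prices: S_u = 110.5, S_d = 76.5
Terminal payoffs (S − K): max(15.5, 0) = 15.5, max(-18.5, 0) = 0
Node 0 (S = 85): V_0 = 1/1.02·[0.3000·15.5000 + 0.7000·0.0000] = 4.5588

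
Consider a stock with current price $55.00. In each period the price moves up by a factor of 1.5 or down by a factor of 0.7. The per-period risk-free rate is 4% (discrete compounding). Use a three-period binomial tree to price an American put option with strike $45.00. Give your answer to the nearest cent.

$6.66

Risk-neutral probability p = (1 + 0.04 − 0.7)/(1.5 − 0.7) = 0.3400/0.8000 = 0.4250
Terminal stock prices: S_uuu = 185.6, S_uud = 86.62, S_udd = 40.42, S_ddd = 18.86
Terminal payoffs (K − S): max(-140.6, 0) = 0, max(-41.62, 0) = 0, max(4.575, 0) = 4.575, max(26.14, 0) = 26.14
Node uu (S = 123.8): continuation = 1/1.04·[0.4250·0.0000 + 0.5750·0.0000] = 0.0000; exercise value = 0.0000 ≤ continuation, so V_uu = 0.0000
Node ud (S = 57.75): continuation = 1/1.04·[0.4250·0.0000 + 0.5750·4.5750] = 2.5294; exercise value = 0.0000 ≤ continuation, so V_ud = 2.5294
Node dd (S = 26.95): continuation = 1/1.04·[0.4250·4.5750 + 0.5750·26.1350] = 16.3192; exercise value = 18.0500 > continuation, so V_dd = 18.0500 (exercise)
Node u (S = 82.5): continuation = 1/1.04·[0.4250·0.0000 + 0.5750·2.5294] = 1.3985; exercise value = 0.0000 ≤ continuation, so V_u = 1.3985
Node d (S = 38.5): continuation = 1/1.04·[0.4250·2.5294 + 0.5750·18.0500] = 11.0132; exercise value = 6.5000 ≤ continuation, so V_d = 11.0132
Node 0 (S = 55): continuation = 1/1.04·[0.4250·1.3985 + 0.5750·11.0132] = 6.6605; exercise value = 0.0000 ≤ continuation, so V_0 = 6.6605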